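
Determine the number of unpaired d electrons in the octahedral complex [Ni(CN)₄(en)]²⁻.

2

Ligand charges: 4×(-1) from CN⁻ and 1×(+0) from en sum to -4; with overall charge -2, Ni is +2.
Group 10 minus oxidation state +2 gives a d⁸ configuration for Ni²⁺.
Configuration: t2g^6 e_g^2, giving 2 unpaired electrons.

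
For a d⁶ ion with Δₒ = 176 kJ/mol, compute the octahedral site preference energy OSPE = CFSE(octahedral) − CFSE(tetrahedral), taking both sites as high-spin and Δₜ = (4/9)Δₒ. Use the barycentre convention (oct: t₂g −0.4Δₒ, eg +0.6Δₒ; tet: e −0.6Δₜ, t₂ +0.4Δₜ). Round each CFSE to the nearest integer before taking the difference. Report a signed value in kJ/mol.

Octahedral high-spin t₂g⁴ eg²: CFSE = -0.4 × 176 = -70 kJ/mol.
In a tetrahedral site the filling is e³ t₂³: CFSE(tet) = -0.6Δₜ = -0.6 × (4/9)(176) = -47 kJ/mol.
OSPE = -70 − (-47) = -23 kJ/mol.

-23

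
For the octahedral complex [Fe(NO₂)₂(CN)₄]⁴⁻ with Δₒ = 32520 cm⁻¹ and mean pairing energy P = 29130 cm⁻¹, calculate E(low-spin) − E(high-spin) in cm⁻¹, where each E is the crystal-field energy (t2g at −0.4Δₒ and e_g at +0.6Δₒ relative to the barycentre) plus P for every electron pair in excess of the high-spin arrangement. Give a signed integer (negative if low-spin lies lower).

Ligand charges: 2×(-1) from NO₂⁻ and 4×(-1) from CN⁻ sum to -6; with overall charge -4, Fe is +2.
Fe sits in group 8; removing 2 electrons leaves Fe²⁺ with 8 − 2 = 6 d electrons.
High-spin d⁶ fills as t2g^4 e_g^2 with CFSE 4(−0.4) + 2(+0.6) = -0.4Δₒ = -13008 cm⁻¹.
For low-spin the configuration is t2g^6 e_g^0: orbital energy -2.4 × 32520 = -78048 cm⁻¹, and 2 additional pairs relative to high-spin add 58260 cm⁻¹, giving -19788 cm⁻¹.
The difference is -19788 − (-13008) = -6780 cm⁻¹, so low-spin lies lower.

-6780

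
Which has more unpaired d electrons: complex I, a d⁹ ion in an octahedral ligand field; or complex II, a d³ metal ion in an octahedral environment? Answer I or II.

I: For octahedral d⁹ the high- and low-spin configurations coincide; t2g^6 e_g^3 → 1 unpaired.
II: For octahedral d³ the high- and low-spin configurations coincide; t₂g³ eg⁰ → 3 unpaired.
So II has more unpaired electrons.

II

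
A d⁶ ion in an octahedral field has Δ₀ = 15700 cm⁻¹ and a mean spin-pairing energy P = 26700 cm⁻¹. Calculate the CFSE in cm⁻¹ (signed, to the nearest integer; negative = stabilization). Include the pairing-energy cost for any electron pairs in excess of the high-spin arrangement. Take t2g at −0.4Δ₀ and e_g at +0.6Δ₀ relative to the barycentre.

With Δ₀ < P the complex is high-spin.
That gives t2g^4 e_g^2.
Orbital CFSE = -0.4Δ₀ = -0.4 × 15700 = -6280 cm⁻¹.
High-spin has no excess pairs, so no pairing correction applies.

-6280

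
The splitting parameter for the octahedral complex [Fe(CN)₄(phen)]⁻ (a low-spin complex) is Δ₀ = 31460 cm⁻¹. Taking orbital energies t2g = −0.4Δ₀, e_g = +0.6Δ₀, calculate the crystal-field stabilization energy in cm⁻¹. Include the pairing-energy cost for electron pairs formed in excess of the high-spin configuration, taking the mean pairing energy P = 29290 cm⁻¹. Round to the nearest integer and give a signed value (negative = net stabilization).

Ligand charges: 4×(-1) from CN⁻ and 1×(+0) from phen sum to -4; with overall charge -1, Fe is +3.
Fe³⁺: group 8, so d-count = 8 − 3 = 5.
The d⁵ electrons fill as t2g^5 e_g^0.
Orbital CFSE = 5(-0.4) + 0(0.6) = -2.0Δ₀ = -2.0 × 31460 = -62920 cm⁻¹.
High-spin d⁵ would be t2g^3 e_g^2 with 0 pairs; low-spin has 2, so 2 excess pairs cost +2P = +58580 cm⁻¹.
Net CFSE = -62920 + 58580 = -4340 cm⁻¹.

-4340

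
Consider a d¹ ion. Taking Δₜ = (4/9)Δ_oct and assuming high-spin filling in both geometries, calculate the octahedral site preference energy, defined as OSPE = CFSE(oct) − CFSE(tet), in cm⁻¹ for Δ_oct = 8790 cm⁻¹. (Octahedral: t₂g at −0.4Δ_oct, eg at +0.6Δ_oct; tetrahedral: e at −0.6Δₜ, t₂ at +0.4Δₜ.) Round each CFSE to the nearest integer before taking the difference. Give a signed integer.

-1172

Octahedral (high-spin): t₂g¹ eg⁰, CFSE = 1(−0.4) + 0(+0.6) = -0.4Δ_oct = -0.4 × 8790 = -3516 cm⁻¹.
In a tetrahedral site the filling is e¹ t₂⁰: CFSE(tet) = -0.6Δₜ = -0.6 × (4/9)(8790) = -2344 cm⁻¹.
OSPE = CFSE(oct) − CFSE(tet) = -3516 − (-2344) = -1172 cm⁻¹.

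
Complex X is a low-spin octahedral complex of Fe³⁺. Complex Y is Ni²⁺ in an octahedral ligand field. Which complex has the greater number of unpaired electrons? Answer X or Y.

X: Fe is in group 8, so Fe³⁺ is d⁵ (8 − 3 = 5); t2g^5 e_g^0 → 1 unpaired.
Y: Ni sits in group 10; removing 2 electrons leaves Ni²⁺ with 10 − 2 = 8 d electrons; t2g^6 e_g^2 → 2 unpaired.
So Y has more unpaired electrons.

Y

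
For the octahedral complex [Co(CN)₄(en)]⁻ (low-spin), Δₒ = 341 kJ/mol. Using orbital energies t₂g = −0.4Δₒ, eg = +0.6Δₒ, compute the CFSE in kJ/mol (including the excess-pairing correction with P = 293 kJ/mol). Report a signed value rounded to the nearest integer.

Ligand charges: 4×(-1) from CN⁻ and 1×(+0) from en sum to -4; with overall charge -1, Co is +3.
Co³⁺: group 9, so d-count = 9 − 3 = 6.
The d⁶ electrons fill as t₂g⁶ eg⁰.
CFSE(orbital) = 6×(-0.4Δₒ) + 0×(0.6Δₒ) = -2.4Δₒ; with Δₒ = 341 kJ/mol that is -818 kJ/mol.
Pairing penalty: 3 pairs vs 1 in the high-spin reference → 2 extra × P = 586 kJ/mol.
Overall CFSE = -818 + 586 = -232 kJ/mol.

-232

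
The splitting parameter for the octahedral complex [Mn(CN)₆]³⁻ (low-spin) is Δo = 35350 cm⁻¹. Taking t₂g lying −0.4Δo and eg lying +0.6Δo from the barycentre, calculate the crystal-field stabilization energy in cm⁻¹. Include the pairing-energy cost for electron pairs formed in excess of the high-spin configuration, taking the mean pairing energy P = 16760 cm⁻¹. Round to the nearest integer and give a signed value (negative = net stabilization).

Each CN⁻ contributes -1; 6 × (-1) = -6. With overall charge -3, Mn is in the +3 oxidation state.
Mn³⁺: group 7, so d-count = 7 − 3 = 4.
The d⁴ electrons fill as t₂g⁴ eg⁰.
CFSE(orbital) = 4×(-0.4Δo) + 0×(0.6Δo) = -1.6Δo; with Δo = 35350 cm⁻¹ that is -56560 cm⁻¹.
Relative to high-spin t₂g³ eg¹ (0 paired), the low-spin configuration has 1 additional pair, contributing +1 × 16760 = +16760 cm⁻¹.
Combining: -56560 + 16760 = -39800 cm⁻¹.

-39800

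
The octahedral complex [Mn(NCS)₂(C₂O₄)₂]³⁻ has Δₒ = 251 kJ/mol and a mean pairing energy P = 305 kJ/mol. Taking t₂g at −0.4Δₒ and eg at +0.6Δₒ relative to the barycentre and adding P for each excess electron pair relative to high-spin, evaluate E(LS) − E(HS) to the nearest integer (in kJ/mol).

Ligand charges: 2×(-1) from NCS⁻ and 2×(-2) from C₂O₄²⁻ sum to -6; with overall charge -3, Mn is +3.
Mn is in group 7, so Mn³⁺ is d⁴ (7 − 3 = 4).
High-spin d⁴ fills as t₂g³ eg¹ with CFSE 3(−0.4) + 1(+0.6) = -0.6Δₒ = -151 kJ/mol.
Low-spin: t₂g⁴ eg⁰, orbital CFSE = -1.6Δₒ = -402 kJ/mol; plus 1 excess pair × P = +305 kJ/mol; total -97 kJ/mol.
E(LS) − E(HS) = -97 − (-151) = 54 kJ/mol.

54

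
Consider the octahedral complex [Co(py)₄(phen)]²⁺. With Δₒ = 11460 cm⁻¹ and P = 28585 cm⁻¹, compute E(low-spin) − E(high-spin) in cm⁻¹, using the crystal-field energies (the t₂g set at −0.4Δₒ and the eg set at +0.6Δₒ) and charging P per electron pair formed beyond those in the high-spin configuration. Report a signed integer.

17125

Ligand charges: 4×(+0) from py and 1×(+0) from phen sum to +0; with overall charge +2, Co is +2.
Group 9 minus oxidation state +2 gives a d⁷ configuration for Co²⁺.
In the high-spin limit (t₂g⁵ eg²) the orbital term is -0.8Δₒ = -9168 cm⁻¹, with no excess pairing.
Low-spin: t₂g⁶ eg¹, orbital CFSE = -1.8Δₒ = -20628 cm⁻¹; plus 1 excess pair × P = +28585 cm⁻¹; total 7957 cm⁻¹.
The difference is 7957 − (-9168) = 17125 cm⁻¹, so high-spin lies lower.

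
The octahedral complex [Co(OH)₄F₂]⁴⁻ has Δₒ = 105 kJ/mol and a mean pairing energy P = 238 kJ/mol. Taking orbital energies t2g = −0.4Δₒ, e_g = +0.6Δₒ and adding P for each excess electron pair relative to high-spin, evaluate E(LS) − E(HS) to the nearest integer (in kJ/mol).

Ligand charges: 4×(-1) from OH⁻ and 2×(-1) from F⁻ sum to -6; with overall charge -4, Co is +2.
Co sits in group 9; removing 2 electrons leaves Co²⁺ with 9 − 2 = 7 d electrons.
High-spin d⁷ fills as t2g^5 e_g^2 with CFSE 5(−0.4) + 2(+0.6) = -0.8Δₒ = -84 kJ/mol.
For low-spin the configuration is t2g^6 e_g^1: orbital energy -1.8 × 105 = -189 kJ/mol, and 1 additional pair relative to high-spin adds 238 kJ/mol, giving 49 kJ/mol.
E(LS) − E(HS) = 49 − (-84) = 133 kJ/mol.

133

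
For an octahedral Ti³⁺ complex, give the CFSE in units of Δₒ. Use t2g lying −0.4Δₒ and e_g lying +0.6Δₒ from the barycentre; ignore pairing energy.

Ti sits in group 4; removing 3 electrons leaves Ti³⁺ with 4 − 3 = 1 d electrons.
Configuration: t2g^1 e_g^0.
CFSE = 1(-0.4Δₒ) + 0(0.6Δₒ) = -0.4Δₒ + 0.0Δₒ = -0.4Δₒ.

-0.4 Δₒ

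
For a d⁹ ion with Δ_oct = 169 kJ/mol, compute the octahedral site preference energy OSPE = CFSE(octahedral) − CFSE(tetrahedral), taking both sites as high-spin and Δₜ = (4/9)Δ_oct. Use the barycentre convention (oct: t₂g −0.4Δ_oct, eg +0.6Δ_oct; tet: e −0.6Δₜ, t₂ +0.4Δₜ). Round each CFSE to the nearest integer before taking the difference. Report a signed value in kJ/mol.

Octahedral high-spin t2g^6 e_g^3: CFSE = -0.6 × 169 = -101 kJ/mol.
Tetrahedral: e^4 t2^5, CFSE = 4(−0.6) + 5(+0.4) = -0.4Δₜ = -0.4 × (4/9) × 169 = -30 kJ/mol.
OSPE = CFSE(oct) − CFSE(tet) = -101 − (-30) = -71 kJ/mol.

-71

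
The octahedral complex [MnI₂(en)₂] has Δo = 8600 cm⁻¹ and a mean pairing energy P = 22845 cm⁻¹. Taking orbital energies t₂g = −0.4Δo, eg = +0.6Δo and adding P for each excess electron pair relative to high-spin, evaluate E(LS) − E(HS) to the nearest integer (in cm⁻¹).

28490

Ligand charges: 2×(-1) from I⁻ and 2×(+0) from en sum to -2; with overall charge +0, Mn is +2.
Mn²⁺: group 7, so d-count = 7 − 2 = 5.
High-spin: t₂g³ eg², CFSE = 0.0Δo = 0 cm⁻¹.
Low-spin t₂g⁵ eg⁰ gives -2.0Δo = -17200 cm⁻¹, but forming 2 extra pairs costs 2P = 45690 cm⁻¹, so E(LS) = -17200 + 45690 = 28490 cm⁻¹.
Thus E(LS) − E(HS) = 28490 cm⁻¹.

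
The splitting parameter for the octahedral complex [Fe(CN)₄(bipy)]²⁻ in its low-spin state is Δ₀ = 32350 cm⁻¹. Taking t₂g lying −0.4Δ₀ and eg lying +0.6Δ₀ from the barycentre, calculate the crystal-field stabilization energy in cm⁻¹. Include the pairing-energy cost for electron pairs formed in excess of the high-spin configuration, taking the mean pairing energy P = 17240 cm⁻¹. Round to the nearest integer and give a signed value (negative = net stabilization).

Ligand charges: 4×(-1) from CN⁻ and 1×(+0) from bipy sum to -4; with overall charge -2, Fe is +2.
Fe is in group 8, so Fe²⁺ is d⁶ (8 − 2 = 6).
The d⁶ electrons fill as t₂g⁶ eg⁰.
Orbital CFSE = 6(-0.4) + 0(0.6) = -2.4Δ₀ = -2.4 × 32350 = -77640 cm⁻¹.
Pairing penalty: 3 pairs vs 1 in the high-spin reference → 2 extra × P = 34480 cm⁻¹.
Overall CFSE = -77640 + 34480 = -43160 cm⁻¹.

-43160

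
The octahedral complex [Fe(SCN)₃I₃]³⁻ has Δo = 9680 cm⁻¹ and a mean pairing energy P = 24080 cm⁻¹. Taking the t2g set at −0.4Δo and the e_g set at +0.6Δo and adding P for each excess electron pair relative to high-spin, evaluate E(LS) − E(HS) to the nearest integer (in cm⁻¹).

28800

Ligand charges: 3×(-1) from SCN⁻ and 3×(-1) from I⁻ sum to -6; with overall charge -3, Fe is +3.
Fe³⁺: group 8, so d-count = 8 − 3 = 5.
High-spin: t2g^3 e_g^2, CFSE = 0.0Δo = 0 cm⁻¹.
For low-spin the configuration is t2g^5 e_g^0: orbital energy -2.0 × 9680 = -19360 cm⁻¹, and 2 additional pairs relative to high-spin add 48160 cm⁻¹, giving 28800 cm⁻¹.
Thus E(LS) − E(HS) = 28800 cm⁻¹.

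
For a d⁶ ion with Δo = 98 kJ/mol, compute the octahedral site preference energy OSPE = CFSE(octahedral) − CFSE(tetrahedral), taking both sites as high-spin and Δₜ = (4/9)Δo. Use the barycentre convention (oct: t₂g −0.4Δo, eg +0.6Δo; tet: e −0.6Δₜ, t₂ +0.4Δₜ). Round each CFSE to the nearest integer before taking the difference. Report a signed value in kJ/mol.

-13

Octahedral (high-spin): t2g^4 e_g^2, CFSE = 4(−0.4) + 2(+0.6) = -0.4Δo = -0.4 × 98 = -39 kJ/mol.
Tetrahedral: e^3 t2^3, CFSE = 3(−0.6) + 3(+0.4) = -0.6Δₜ = -0.6 × (4/9) × 98 = -26 kJ/mol.
OSPE = CFSE(oct) − CFSE(tet) = -39 − (-26) = -13 kJ/mol.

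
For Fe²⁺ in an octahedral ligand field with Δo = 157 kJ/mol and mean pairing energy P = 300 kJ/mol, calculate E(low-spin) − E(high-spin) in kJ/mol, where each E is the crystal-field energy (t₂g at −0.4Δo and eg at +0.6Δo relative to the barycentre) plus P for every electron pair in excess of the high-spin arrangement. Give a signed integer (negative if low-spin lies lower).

286

Fe is in group 8, so Fe²⁺ is d⁶ (8 − 2 = 6).
In the high-spin limit (t₂g⁴ eg²) the orbital term is -0.4Δo = -63 kJ/mol, with no excess pairing.
Low-spin: t₂g⁶ eg⁰, orbital CFSE = -2.4Δo = -377 kJ/mol; plus 2 excess pairs × P = +600 kJ/mol; total 223 kJ/mol.
Thus E(LS) − E(HS) = 286 kJ/mol.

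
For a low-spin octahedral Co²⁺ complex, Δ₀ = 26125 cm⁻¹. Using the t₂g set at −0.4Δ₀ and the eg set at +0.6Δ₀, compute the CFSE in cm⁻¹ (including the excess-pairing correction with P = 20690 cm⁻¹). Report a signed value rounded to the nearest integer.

Co sits in group 9; removing 2 electrons leaves Co²⁺ with 9 − 2 = 7 d electrons.
The d⁷ electrons fill as t₂g⁶ eg¹.
The orbital stabilization is -1.8Δ₀ = -1.8 × 26125 = -47025 cm⁻¹.
Pairing penalty: 3 pairs vs 2 in the high-spin reference → 1 extra × P = 20690 cm⁻¹.
Overall CFSE = -47025 + 20690 = -26335 cm⁻¹.

-26335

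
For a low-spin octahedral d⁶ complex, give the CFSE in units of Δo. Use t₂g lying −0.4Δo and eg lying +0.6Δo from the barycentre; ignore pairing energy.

Configuration: t₂g⁶ eg⁰.
CFSE = 6(-0.4Δo) + 0(0.6Δo) = -2.4Δo + 0.0Δo = -2.4Δo.

-2.4 Δo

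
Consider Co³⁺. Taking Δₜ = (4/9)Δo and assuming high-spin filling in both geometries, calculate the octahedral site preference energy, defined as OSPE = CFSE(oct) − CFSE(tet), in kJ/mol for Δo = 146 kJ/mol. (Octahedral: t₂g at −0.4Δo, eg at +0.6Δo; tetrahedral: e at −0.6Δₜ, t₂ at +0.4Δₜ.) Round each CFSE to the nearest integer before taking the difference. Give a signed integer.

-19

Co is in group 9, so Co³⁺ is d⁶ (9 − 3 = 6).
Octahedral high-spin t2g^4 e_g^2: CFSE = -0.4 × 146 = -58 kJ/mol.
Tetrahedral e^3 t2^3 gives -0.6Δₜ = -0.6 × (4/9) × 146 = -39 kJ/mol.
Subtracting, OSPE = -58 − (-39) = -19 kJ/mol.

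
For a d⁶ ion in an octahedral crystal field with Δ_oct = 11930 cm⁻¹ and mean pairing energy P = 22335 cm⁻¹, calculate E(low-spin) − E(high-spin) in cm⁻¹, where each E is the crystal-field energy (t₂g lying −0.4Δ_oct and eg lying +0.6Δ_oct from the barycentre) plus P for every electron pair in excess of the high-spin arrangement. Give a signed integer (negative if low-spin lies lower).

High-spin d⁶ fills as t₂g⁴ eg² with CFSE 4(−0.4) + 2(+0.6) = -0.4Δ_oct = -4772 cm⁻¹.
Low-spin t₂g⁶ eg⁰ gives -2.4Δ_oct = -28632 cm⁻¹, but forming 2 extra pairs costs 2P = 44670 cm⁻¹, so E(LS) = -28632 + 44670 = 16038 cm⁻¹.
The difference is 16038 − (-4772) = 20810 cm⁻¹, so high-spin lies lower.

20810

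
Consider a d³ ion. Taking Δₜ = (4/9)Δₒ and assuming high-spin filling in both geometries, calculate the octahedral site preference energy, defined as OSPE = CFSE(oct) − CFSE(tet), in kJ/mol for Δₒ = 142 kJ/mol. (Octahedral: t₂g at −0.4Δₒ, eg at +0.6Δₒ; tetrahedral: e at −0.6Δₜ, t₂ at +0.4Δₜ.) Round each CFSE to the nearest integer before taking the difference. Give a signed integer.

Octahedral (high-spin): t₂g³ eg⁰, CFSE = 3(−0.4) + 0(+0.6) = -1.2Δₒ = -1.2 × 142 = -170 kJ/mol.
Tetrahedral e² t₂¹ gives -0.8Δₜ = -0.8 × (4/9) × 142 = -50 kJ/mol.
Subtracting, OSPE = -170 − (-50) = -120 kJ/mol.

-120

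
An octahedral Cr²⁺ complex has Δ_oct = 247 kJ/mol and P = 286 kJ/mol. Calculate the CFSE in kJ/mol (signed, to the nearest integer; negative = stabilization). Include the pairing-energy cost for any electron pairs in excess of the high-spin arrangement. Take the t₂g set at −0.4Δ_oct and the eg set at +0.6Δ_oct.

Cr²⁺: group 6, so d-count = 6 − 2 = 4.
Here Δ_oct < P (247 < 286), so the high-spin state is favoured.
That gives t₂g³ eg¹.
Orbital CFSE = -0.6Δ_oct = -0.6 × 247 = -148 kJ/mol.
High-spin has no excess pairs, so no pairing correction applies.

-148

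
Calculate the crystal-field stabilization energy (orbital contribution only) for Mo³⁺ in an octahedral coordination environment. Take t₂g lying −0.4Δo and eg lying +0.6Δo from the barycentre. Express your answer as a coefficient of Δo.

-1.2 Δo

Mo³⁺: group 6, so d-count = 6 − 3 = 3.
For octahedral d³ the high- and low-spin configurations coincide.
Configuration: t₂g³ eg⁰.
CFSE = 3(-0.4Δo) + 0(0.6Δo) = -1.2Δo + 0.0Δo = -1.2Δo.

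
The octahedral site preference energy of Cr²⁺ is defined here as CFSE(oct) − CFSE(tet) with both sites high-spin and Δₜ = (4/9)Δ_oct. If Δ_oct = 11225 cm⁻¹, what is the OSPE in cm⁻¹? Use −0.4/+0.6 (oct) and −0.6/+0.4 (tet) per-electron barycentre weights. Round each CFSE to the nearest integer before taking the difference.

Cr²⁺: group 6, so d-count = 6 − 2 = 4.
Octahedral (high-spin): t2g^3 e_g^1, CFSE = 3(−0.4) + 1(+0.6) = -0.6Δ_oct = -0.6 × 11225 = -6735 cm⁻¹.
Tetrahedral: e^2 t2^2, CFSE = 2(−0.6) + 2(+0.4) = -0.4Δₜ = -0.4 × (4/9) × 11225 = -1996 cm⁻¹.
OSPE = -6735 − (-1996) = -4739 cm⁻¹.

-4739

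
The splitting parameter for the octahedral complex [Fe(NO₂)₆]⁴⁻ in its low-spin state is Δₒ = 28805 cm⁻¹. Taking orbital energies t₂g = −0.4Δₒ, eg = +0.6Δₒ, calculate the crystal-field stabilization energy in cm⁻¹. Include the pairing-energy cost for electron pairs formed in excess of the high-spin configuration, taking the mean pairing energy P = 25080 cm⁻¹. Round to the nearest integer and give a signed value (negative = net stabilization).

-18972

Each NO₂⁻ contributes -1; 6 × (-1) = -6. With overall charge -4, Fe is in the +2 oxidation state.
Fe is in group 8, so Fe²⁺ is d⁶ (8 − 2 = 6).
The d⁶ electrons fill as t₂g⁶ eg⁰.
CFSE(orbital) = 6×(-0.4Δₒ) + 0×(0.6Δₒ) = -2.4Δₒ; with Δₒ = 28805 cm⁻¹ that is -69132 cm⁻¹.
Relative to high-spin t₂g⁴ eg² (1 paired), the low-spin configuration has 2 additional pairs, contributing +2 × 25080 = +50160 cm⁻¹.
Combining: -69132 + 50160 = -18972 cm⁻¹.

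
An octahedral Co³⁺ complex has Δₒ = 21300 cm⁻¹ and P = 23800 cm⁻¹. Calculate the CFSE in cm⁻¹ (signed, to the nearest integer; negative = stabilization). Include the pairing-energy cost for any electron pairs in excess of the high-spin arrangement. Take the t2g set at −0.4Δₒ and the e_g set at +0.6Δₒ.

Group 9 minus oxidation state +3 gives a d⁶ configuration for Co³⁺.
Since Δₒ = 21300 cm⁻¹ < P = 23800 cm⁻¹, the complex adopts the high-spin configuration.
Configuration: t2g^4 e_g^2.
Orbital CFSE = -0.4Δₒ = -0.4 × 21300 = -8520 cm⁻¹.
High-spin has no excess pairs, so no pairing correction applies.

-8520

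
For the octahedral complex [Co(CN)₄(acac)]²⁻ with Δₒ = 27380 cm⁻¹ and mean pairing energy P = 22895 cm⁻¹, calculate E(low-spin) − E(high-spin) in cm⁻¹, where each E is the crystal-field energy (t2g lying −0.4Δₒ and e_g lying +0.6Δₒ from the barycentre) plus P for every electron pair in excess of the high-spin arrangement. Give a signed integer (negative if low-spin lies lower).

Ligand charges: 4×(-1) from CN⁻ and 1×(-1) from acac⁻ sum to -5; with overall charge -2, Co is +3.
Group 9 minus oxidation state +3 gives a d⁶ configuration for Co³⁺.
In the high-spin limit (t2g^4 e_g^2) the orbital term is -0.4Δₒ = -10952 cm⁻¹, with no excess pairing.
For low-spin the configuration is t2g^6 e_g^0: orbital energy -2.4 × 27380 = -65712 cm⁻¹, and 2 additional pairs relative to high-spin add 45790 cm⁻¹, giving -19922 cm⁻¹.
Thus E(LS) − E(HS) = -8970 cm⁻¹.

-8970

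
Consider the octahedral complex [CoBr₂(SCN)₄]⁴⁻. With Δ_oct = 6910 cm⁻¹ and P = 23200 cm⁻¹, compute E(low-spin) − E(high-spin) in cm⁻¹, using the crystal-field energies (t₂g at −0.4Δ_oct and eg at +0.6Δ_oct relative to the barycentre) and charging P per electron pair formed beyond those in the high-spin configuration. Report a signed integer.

16290

Ligand charges: 2×(-1) from Br⁻ and 4×(-1) from SCN⁻ sum to -6; with overall charge -4, Co is +2.
Co²⁺: group 9, so d-count = 9 − 2 = 7.
In the high-spin limit (t₂g⁵ eg²) the orbital term is -0.8Δ_oct = -5528 cm⁻¹, with no excess pairing.
For low-spin the configuration is t₂g⁶ eg¹: orbital energy -1.8 × 6910 = -12438 cm⁻¹, and 1 additional pair relative to high-spin adds 23200 cm⁻¹, giving 10762 cm⁻¹.
Thus E(LS) − E(HS) = 16290 cm⁻¹.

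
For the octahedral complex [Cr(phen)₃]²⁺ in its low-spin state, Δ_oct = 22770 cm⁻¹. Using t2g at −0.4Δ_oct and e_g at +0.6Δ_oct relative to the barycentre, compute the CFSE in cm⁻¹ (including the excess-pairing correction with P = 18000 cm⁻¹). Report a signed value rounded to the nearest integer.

phen is neutral, so the +2 overall charge sits on Cr: oxidation state +2.
Cr sits in group 6; removing 2 electrons leaves Cr²⁺ with 6 − 2 = 4 d electrons.
Configuration: t2g^4 e_g^0.
CFSE(orbital) = 4×(-0.4Δ_oct) + 0×(0.6Δ_oct) = -1.6Δ_oct; with Δ_oct = 22770 cm⁻¹ that is -36432 cm⁻¹.
Relative to high-spin t2g^3 e_g^1 (0 paired), the low-spin configuration has 1 additional pair, contributing +1 × 18000 = +18000 cm⁻¹.
Combining: -36432 + 18000 = -18432 cm⁻¹.

-18432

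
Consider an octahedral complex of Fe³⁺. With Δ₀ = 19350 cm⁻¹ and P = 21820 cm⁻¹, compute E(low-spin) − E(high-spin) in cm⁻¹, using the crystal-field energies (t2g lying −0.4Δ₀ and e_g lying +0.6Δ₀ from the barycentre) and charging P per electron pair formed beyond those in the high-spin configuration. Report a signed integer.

Fe is in group 8, so Fe³⁺ is d⁵ (8 − 3 = 5).
In the high-spin limit (t2g^3 e_g^2) the orbital term is 0.0Δ₀ = 0 cm⁻¹, with no excess pairing.
For low-spin the configuration is t2g^5 e_g^0: orbital energy -2.0 × 19350 = -38700 cm⁻¹, and 2 additional pairs relative to high-spin add 43640 cm⁻¹, giving 4940 cm⁻¹.
E(LS) − E(HS) = 4940 − (0) = 4940 cm⁻¹.

4940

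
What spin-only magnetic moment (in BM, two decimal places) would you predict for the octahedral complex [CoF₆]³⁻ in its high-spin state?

Each F⁻ contributes -1; 6 × (-1) = -6. With overall charge -3, Co is in the +3 oxidation state.
Group 9 minus oxidation state +3 gives a d⁶ configuration for Co³⁺.
Configuration: t2g^4 e_g^2 → 4 unpaired electrons.
μ(spin-only) = √[4(4+2)] = √24 ≈ 4.90 BM.

4.90 BM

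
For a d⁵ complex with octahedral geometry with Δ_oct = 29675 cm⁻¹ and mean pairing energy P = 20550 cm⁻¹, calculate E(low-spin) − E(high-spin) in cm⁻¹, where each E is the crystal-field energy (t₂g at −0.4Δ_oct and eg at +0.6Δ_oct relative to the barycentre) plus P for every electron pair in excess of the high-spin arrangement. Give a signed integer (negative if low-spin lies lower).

High-spin: t₂g³ eg², CFSE = 0.0Δ_oct = 0 cm⁻¹.
Low-spin t₂g⁵ eg⁰ gives -2.0Δ_oct = -59350 cm⁻¹, but forming 2 extra pairs costs 2P = 41100 cm⁻¹, so E(LS) = -59350 + 41100 = -18250 cm⁻¹.
The difference is -18250 − (0) = -18250 cm⁻¹, so low-spin lies lower.

-18250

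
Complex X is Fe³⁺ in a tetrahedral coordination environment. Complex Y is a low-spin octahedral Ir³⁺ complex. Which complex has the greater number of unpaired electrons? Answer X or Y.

X: Fe sits in group 8; removing 3 electrons leaves Fe³⁺ with 8 − 3 = 5 d electrons; Tetrahedral splitting is small, so the complex is high-spin; e^2 t2^3 → 5 unpaired.
Y: Ir sits in group 9; removing 3 electrons leaves Ir³⁺ with 9 − 3 = 6 d electrons; t₂g⁶ eg⁰ → 0 unpaired.
So X has more unpaired electrons.

X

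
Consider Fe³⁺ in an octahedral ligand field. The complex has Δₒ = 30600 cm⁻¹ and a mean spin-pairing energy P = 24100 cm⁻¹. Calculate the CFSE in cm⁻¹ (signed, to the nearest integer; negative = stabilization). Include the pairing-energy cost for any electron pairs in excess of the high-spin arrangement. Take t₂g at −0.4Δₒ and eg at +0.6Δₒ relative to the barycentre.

Fe sits in group 8; removing 3 electrons leaves Fe³⁺ with 8 − 3 = 5 d electrons.
Since Δₒ = 30600 cm⁻¹ > P = 24100 cm⁻¹, the complex adopts the low-spin configuration.
Configuration: t₂g⁵ eg⁰.
Orbital CFSE = -2.0Δₒ = -2.0 × 30600 = -61200 cm⁻¹.
Excess pairs vs high-spin: 2 − 0 = 2; pairing cost = +48200 cm⁻¹.
Net CFSE = -61200 + 48200 = -13000 cm⁻¹.

-13000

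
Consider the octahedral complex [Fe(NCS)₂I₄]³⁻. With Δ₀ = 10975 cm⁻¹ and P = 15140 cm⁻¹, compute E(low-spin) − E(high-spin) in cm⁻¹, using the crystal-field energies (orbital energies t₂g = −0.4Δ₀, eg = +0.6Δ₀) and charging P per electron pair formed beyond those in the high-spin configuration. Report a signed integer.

8330

Ligand charges: 2×(-1) from NCS⁻ and 4×(-1) from I⁻ sum to -6; with overall charge -3, Fe is +3.
Group 8 minus oxidation state +3 gives a d⁵ configuration for Fe³⁺.
High-spin d⁵ fills as t₂g³ eg² with CFSE 3(−0.4) + 2(+0.6) = 0.0Δ₀ = 0 cm⁻¹.
For low-spin the configuration is t₂g⁵ eg⁰: orbital energy -2.0 × 10975 = -21950 cm⁻¹, and 2 additional pairs relative to high-spin add 30280 cm⁻¹, giving 8330 cm⁻¹.
Thus E(LS) − E(HS) = 8330 cm⁻¹.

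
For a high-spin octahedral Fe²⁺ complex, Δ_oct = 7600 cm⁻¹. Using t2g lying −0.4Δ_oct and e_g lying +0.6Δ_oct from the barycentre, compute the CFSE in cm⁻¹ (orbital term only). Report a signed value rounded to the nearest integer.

-3040

Fe²⁺: group 8, so d-count = 8 − 2 = 6.
Electron filling gives t2g^4 e_g^2.
The orbital stabilization is -0.4Δ_oct = -0.4 × 7600 = -3040 cm⁻¹.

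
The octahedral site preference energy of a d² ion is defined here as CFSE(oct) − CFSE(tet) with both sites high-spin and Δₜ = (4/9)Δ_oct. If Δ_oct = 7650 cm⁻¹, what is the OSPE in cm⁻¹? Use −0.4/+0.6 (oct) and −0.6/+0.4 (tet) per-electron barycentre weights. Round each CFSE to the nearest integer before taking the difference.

-2040

Octahedral high-spin t₂g² eg⁰: CFSE = -0.8 × 7650 = -6120 cm⁻¹.
Tetrahedral e² t₂⁰ gives -1.2Δₜ = -1.2 × (4/9) × 7650 = -4080 cm⁻¹.
OSPE = CFSE(oct) − CFSE(tet) = -6120 − (-4080) = -2040 cm⁻¹.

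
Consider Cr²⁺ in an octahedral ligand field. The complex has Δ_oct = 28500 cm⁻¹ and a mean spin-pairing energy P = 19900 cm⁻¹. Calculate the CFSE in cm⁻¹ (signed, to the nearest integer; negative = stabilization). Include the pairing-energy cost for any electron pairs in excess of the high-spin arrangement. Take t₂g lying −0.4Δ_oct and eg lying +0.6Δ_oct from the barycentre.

Cr is in group 6, so Cr²⁺ is d⁴ (6 − 2 = 4).
Δ_oct > P, so pairing is preferred: the ground state is low-spin.
Filling d⁴ accordingly: t₂g⁴ eg⁰.
Orbital CFSE = -1.6Δ_oct = -1.6 × 28500 = -45600 cm⁻¹.
Excess pairs vs high-spin: 1 − 0 = 1; pairing cost = +19900 cm⁻¹.
Net CFSE = -45600 + 19900 = -25700 cm⁻¹.

-25700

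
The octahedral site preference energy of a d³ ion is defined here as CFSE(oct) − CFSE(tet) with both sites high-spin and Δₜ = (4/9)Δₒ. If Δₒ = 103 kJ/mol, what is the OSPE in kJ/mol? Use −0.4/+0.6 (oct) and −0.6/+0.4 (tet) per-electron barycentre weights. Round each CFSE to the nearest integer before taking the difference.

-87

Octahedral (high-spin): t2g^3 e_g^0, CFSE = 3(−0.4) + 0(+0.6) = -1.2Δₒ = -1.2 × 103 = -124 kJ/mol.
Tetrahedral: e^2 t2^1, CFSE = 2(−0.6) + 1(+0.4) = -0.8Δₜ = -0.8 × (4/9) × 103 = -37 kJ/mol.
Subtracting, OSPE = -124 − (-37) = -87 kJ/mol.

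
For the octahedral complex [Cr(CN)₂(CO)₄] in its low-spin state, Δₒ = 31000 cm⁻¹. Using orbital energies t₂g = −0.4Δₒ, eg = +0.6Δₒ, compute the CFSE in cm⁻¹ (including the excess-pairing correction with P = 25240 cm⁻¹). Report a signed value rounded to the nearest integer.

-24360

Ligand charges: 2×(-1) from CN⁻ and 4×(+0) from CO sum to -2; with overall charge +0, Cr is +2.
Cr sits in group 6; removing 2 electrons leaves Cr²⁺ with 6 − 2 = 4 d electrons.
The d⁴ electrons fill as t₂g⁴ eg⁰.
Orbital CFSE = 4(-0.4) + 0(0.6) = -1.6Δₒ = -1.6 × 31000 = -49600 cm⁻¹.
High-spin d⁴ would be t₂g³ eg¹ with 0 pairs; low-spin has 1, so 1 excess pair costs +1P = +25240 cm⁻¹.
Net CFSE = -49600 + 25240 = -24360 cm⁻¹.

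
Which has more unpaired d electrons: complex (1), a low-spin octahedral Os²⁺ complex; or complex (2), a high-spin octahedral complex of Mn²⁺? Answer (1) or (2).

(2)

(1): Os²⁺: group 8, so d-count = 8 − 2 = 6; t₂g⁶ eg⁰ → 0 unpaired.
(2): Mn is in group 7, so Mn²⁺ is d⁵ (7 − 2 = 5); t₂g³ eg² → 5 unpaired.
So (2) has more unpaired electrons.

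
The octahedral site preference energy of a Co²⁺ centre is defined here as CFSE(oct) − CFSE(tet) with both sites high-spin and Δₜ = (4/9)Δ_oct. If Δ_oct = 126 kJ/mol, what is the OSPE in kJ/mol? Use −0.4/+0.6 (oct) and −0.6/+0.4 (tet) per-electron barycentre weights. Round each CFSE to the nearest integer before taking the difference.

Co is in group 9, so Co²⁺ is d⁷ (9 − 2 = 7).
In an octahedral site d⁷ (HS) is t₂g⁵ eg², giving CFSE(oct) = -0.8Δ_oct = -101 kJ/mol.
Tetrahedral: e⁴ t₂³, CFSE = 4(−0.6) + 3(+0.4) = -1.2Δₜ = -1.2 × (4/9) × 126 = -67 kJ/mol.
Subtracting, OSPE = -101 − (-67) = -34 kJ/mol.

-34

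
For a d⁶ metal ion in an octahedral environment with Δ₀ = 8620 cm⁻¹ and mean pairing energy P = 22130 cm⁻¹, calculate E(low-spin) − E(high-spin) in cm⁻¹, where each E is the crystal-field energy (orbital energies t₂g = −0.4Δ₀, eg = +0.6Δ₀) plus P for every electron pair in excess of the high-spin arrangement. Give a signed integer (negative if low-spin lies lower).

27020

High-spin: t₂g⁴ eg², CFSE = -0.4Δ₀ = -3448 cm⁻¹.
For low-spin the configuration is t₂g⁶ eg⁰: orbital energy -2.4 × 8620 = -20688 cm⁻¹, and 2 additional pairs relative to high-spin add 44260 cm⁻¹, giving 23572 cm⁻¹.
Thus E(LS) − E(HS) = 27020 cm⁻¹.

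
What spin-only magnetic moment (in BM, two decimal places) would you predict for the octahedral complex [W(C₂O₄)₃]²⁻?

Each C₂O₄²⁻ contributes -2; 3 × (-2) = -6. With overall charge -2, W is in the +4 oxidation state.
W⁴⁺: group 6, so d-count = 6 − 4 = 2.
For octahedral d² the high- and low-spin configurations coincide.
Configuration: t2g^2 e_g^0 → 2 unpaired electrons.
μ(spin-only) = √[2(2+2)] = √8 ≈ 2.83 BM.

2.83 BM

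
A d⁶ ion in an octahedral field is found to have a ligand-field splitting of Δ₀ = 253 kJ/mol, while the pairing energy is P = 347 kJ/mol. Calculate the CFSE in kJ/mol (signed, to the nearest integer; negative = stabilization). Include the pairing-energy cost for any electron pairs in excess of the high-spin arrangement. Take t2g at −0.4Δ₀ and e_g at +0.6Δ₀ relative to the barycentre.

With Δ₀ < P the complex is high-spin.
Configuration: t2g^4 e_g^2.
Orbital CFSE = -0.4Δ₀ = -0.4 × 253 = -101 kJ/mol.
High-spin has no excess pairs, so no pairing correction applies.

-101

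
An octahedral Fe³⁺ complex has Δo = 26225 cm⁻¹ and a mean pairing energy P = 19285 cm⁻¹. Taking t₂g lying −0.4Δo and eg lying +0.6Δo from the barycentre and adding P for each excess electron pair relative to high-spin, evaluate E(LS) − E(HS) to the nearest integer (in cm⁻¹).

Group 8 minus oxidation state +3 gives a d⁵ configuration for Fe³⁺.
High-spin: t₂g³ eg², CFSE = 0.0Δo = 0 cm⁻¹.
Low-spin: t₂g⁵ eg⁰, orbital CFSE = -2.0Δo = -52450 cm⁻¹; plus 2 excess pairs × P = +38570 cm⁻¹; total -13880 cm⁻¹.
The difference is -13880 − (0) = -13880 cm⁻¹, so low-spin lies lower.

-13880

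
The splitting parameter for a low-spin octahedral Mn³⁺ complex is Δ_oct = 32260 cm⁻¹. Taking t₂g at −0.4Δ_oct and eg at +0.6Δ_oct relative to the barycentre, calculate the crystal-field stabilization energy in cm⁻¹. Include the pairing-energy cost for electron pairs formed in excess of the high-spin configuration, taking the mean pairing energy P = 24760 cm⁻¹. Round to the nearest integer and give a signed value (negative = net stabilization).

-26856

Mn³⁺: group 7, so d-count = 7 − 3 = 4.
Configuration: t₂g⁴ eg⁰.
CFSE(orbital) = 4×(-0.4Δ_oct) + 0×(0.6Δ_oct) = -1.6Δ_oct; with Δ_oct = 32260 cm⁻¹ that is -51616 cm⁻¹.
High-spin d⁴ would be t₂g³ eg¹ with 0 pairs; low-spin has 1, so 1 excess pair costs +1P = +24760 cm⁻¹.
Combining: -51616 + 24760 = -26856 cm⁻¹.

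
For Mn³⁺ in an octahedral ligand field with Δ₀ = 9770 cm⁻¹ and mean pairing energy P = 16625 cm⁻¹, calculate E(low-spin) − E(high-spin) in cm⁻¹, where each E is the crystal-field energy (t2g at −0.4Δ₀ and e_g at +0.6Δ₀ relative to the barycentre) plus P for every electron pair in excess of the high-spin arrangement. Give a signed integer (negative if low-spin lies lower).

Group 7 minus oxidation state +3 gives a d⁴ configuration for Mn³⁺.
In the high-spin limit (t2g^3 e_g^1) the orbital term is -0.6Δ₀ = -5862 cm⁻¹, with no excess pairing.
Low-spin: t2g^4 e_g^0, orbital CFSE = -1.6Δ₀ = -15632 cm⁻¹; plus 1 excess pair × P = +16625 cm⁻¹; total 993 cm⁻¹.
E(LS) − E(HS) = 993 − (-5862) = 6855 cm⁻¹.

6855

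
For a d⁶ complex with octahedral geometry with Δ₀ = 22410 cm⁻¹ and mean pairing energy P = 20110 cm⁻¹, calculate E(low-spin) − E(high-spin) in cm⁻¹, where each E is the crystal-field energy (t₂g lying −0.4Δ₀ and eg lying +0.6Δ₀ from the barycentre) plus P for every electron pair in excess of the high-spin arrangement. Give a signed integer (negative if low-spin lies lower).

In the high-spin limit (t₂g⁴ eg²) the orbital term is -0.4Δ₀ = -8964 cm⁻¹, with no excess pairing.
Low-spin t₂g⁶ eg⁰ gives -2.4Δ₀ = -53784 cm⁻¹, but forming 2 extra pairs costs 2P = 40220 cm⁻¹, so E(LS) = -53784 + 40220 = -13564 cm⁻¹.
The difference is -13564 − (-8964) = -4600 cm⁻¹, so low-spin lies lower.

-4600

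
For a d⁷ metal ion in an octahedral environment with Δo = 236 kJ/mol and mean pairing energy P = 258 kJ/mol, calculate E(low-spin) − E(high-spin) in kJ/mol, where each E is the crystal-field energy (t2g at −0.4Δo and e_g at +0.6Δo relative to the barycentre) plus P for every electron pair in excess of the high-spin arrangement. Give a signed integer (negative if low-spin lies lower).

22

High-spin: t2g^5 e_g^2, CFSE = -0.8Δo = -189 kJ/mol.
Low-spin t2g^6 e_g^1 gives -1.8Δo = -425 kJ/mol, but forming 1 extra pair costs 1P = 258 kJ/mol, so E(LS) = -425 + 258 = -167 kJ/mol.
E(LS) − E(HS) = -167 − (-189) = 22 kJ/mol.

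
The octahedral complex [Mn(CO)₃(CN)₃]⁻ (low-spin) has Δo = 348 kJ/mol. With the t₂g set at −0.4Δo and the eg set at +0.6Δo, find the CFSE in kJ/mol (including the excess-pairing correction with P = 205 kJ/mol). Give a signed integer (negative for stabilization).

Ligand charges: 3×(+0) from CO and 3×(-1) from CN⁻ sum to -3; with overall charge -1, Mn is +2.
Mn sits in group 7; removing 2 electrons leaves Mn²⁺ with 7 − 2 = 5 d electrons.
Configuration: t₂g⁵ eg⁰.
The orbital stabilization is -2.0Δo = -2.0 × 348 = -696 kJ/mol.
Pairing penalty: 2 pairs vs 0 in the high-spin reference → 2 extra × P = 410 kJ/mol.
Overall CFSE = -696 + 410 = -286 kJ/mol.

-286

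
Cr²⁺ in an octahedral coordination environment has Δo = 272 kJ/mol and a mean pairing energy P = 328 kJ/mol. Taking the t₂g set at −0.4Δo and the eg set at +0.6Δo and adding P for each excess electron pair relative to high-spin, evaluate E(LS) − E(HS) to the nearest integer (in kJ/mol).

Cr sits in group 6; removing 2 electrons leaves Cr²⁺ with 6 − 2 = 4 d electrons.
High-spin d⁴ fills as t₂g³ eg¹ with CFSE 3(−0.4) + 1(+0.6) = -0.6Δo = -163 kJ/mol.
Low-spin t₂g⁴ eg⁰ gives -1.6Δo = -435 kJ/mol, but forming 1 extra pair costs 1P = 328 kJ/mol, so E(LS) = -435 + 328 = -107 kJ/mol.
Thus E(LS) − E(HS) = 56 kJ/mol.

56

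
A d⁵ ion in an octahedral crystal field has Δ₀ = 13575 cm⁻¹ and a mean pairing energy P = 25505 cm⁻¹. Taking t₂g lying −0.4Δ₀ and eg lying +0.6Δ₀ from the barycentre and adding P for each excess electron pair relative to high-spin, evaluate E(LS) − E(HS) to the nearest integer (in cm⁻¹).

In the high-spin limit (t₂g³ eg²) the orbital term is 0.0Δ₀ = 0 cm⁻¹, with no excess pairing.
For low-spin the configuration is t₂g⁵ eg⁰: orbital energy -2.0 × 13575 = -27150 cm⁻¹, and 2 additional pairs relative to high-spin add 51010 cm⁻¹, giving 23860 cm⁻¹.
Thus E(LS) − E(HS) = 23860 cm⁻¹.

23860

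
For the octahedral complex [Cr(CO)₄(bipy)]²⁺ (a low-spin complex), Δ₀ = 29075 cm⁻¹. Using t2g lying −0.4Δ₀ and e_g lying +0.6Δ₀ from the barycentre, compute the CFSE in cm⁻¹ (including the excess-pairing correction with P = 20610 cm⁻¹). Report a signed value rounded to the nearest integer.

Ligand charges: 4×(+0) from CO and 1×(+0) from bipy sum to +0; with overall charge +2, Cr is +2.
Cr²⁺: group 6, so d-count = 6 − 2 = 4.
Configuration: t2g^4 e_g^0.
Orbital CFSE = 4(-0.4) + 0(0.6) = -1.6Δ₀ = -1.6 × 29075 = -46520 cm⁻¹.
Pairing penalty: 1 pair vs 0 in the high-spin reference → 1 extra × P = 20610 cm⁻¹.
Combining: -46520 + 20610 = -25910 cm⁻¹.

-25910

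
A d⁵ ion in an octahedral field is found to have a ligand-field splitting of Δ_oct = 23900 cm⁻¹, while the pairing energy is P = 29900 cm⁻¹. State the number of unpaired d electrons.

5

Since Δ_oct = 23900 cm⁻¹ < P = 29900 cm⁻¹, the complex adopts the high-spin configuration.
Configuration: t₂g³ eg².
Unpaired electrons: 5.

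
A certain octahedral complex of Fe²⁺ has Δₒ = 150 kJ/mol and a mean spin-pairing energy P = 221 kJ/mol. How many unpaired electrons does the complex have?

4

Fe sits in group 8; removing 2 electrons leaves Fe²⁺ with 8 − 2 = 6 d electrons.
Δₒ < P, so pairing is avoided: the ground state is high-spin.
Configuration: t₂g⁴ eg².
Unpaired electrons: 4.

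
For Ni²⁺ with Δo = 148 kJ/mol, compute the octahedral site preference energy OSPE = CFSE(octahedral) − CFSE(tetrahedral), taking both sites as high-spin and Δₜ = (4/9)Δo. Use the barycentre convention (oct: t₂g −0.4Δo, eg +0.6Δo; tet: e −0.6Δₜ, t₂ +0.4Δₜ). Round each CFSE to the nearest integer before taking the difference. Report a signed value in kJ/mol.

Group 10 minus oxidation state +2 gives a d⁸ configuration for Ni²⁺.
Octahedral (high-spin): t₂g⁶ eg², CFSE = 6(−0.4) + 2(+0.6) = -1.2Δo = -1.2 × 148 = -178 kJ/mol.
Tetrahedral e⁴ t₂⁴ gives -0.8Δₜ = -0.8 × (4/9) × 148 = -53 kJ/mol.
OSPE = -178 − (-53) = -125 kJ/mol.

-125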